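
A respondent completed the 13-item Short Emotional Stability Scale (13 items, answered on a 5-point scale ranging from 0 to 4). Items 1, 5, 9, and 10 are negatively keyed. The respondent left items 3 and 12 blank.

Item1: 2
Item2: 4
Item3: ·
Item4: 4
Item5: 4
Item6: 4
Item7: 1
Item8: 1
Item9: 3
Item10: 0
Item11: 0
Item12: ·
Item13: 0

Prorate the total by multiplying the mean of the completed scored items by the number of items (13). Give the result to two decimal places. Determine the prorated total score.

Reverse-coded (reversed = (0+4) − raw = 4 − raw):
  item 1: 4 − 2 = 2
  item 5: 4 − 4 = 0
  item 9: 4 − 3 = 1
  item 10: 4 − 0 = 4
Completed scored items (11 of 13): 2, 4, 4, 0, 4, 1, 1, 1, 4, 0, 0; sum = 21.
Person mean = 21 / 11 ≈ 1.9091
Prorated total = (21 / 11) × 13 = 24.82 (to 2 dp)

24.82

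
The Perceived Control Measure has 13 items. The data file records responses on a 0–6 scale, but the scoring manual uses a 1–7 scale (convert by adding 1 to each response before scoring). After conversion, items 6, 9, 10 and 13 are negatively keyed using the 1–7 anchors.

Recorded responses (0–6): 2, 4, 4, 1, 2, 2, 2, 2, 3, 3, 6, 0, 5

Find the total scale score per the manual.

Convert to 1–7: 3, 5, 5, 2, 3, 3, 3, 3, 4, 4, 7, 1, 6
Reverse-coded (on a 1–7 scale, reversed = 8 − raw):
  item 6: 8 − 3 = 5
  item 9: 8 − 4 = 4
  item 10: 8 − 4 = 4
  item 13: 8 − 6 = 2
Scored: 3, 5, 5, 2, 3, 5, 3, 3, 4, 4, 7, 1, 2
Total = 47

47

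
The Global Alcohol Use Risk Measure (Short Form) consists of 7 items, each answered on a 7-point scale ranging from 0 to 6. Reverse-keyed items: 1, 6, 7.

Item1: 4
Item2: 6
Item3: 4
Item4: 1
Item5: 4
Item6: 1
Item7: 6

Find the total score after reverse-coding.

Apply reverse scoring (reverse-coded value = 6 − response):
  item 1: 6 − 4 = 2
  item 6: 6 − 1 = 5
  item 7: 6 − 6 = 0
After reverse-coding: 2, 6, 4, 1, 4, 5, 0
Total = 2 + 6 + 4 + 1 + 4 + 5 + 0 = 22

22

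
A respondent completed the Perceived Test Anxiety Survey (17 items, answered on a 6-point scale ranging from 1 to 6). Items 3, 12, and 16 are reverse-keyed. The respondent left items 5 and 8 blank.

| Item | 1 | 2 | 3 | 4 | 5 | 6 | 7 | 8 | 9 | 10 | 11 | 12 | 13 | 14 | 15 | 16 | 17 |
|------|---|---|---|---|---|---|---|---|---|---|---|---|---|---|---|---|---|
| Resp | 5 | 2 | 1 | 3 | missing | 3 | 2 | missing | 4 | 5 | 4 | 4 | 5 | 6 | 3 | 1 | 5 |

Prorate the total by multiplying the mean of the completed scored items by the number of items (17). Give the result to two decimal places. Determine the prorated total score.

Reverse-coded (reverse-coded value = 7 − response):
  item 3: 7 − 1 = 6
  item 12: 7 − 4 = 3
  item 16: 7 − 1 = 6
Completed scored items (15 of 17): 5, 2, 6, 3, 3, 2, 4, 5, 4, 3, 5, 6, 3, 6, 5; sum = 62.
Person mean = 62 / 15 ≈ 4.1333
Prorated total = (62 / 15) × 17 = 70.27 (to 2 dp)

70.27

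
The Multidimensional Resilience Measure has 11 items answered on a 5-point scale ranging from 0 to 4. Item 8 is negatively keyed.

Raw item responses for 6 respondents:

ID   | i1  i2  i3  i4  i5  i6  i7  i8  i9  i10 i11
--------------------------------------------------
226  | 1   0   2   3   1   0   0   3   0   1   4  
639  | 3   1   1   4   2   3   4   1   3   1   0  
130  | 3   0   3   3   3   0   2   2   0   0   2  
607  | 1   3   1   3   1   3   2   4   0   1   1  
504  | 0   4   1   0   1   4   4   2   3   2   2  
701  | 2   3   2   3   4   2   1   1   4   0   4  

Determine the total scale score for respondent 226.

Respondent 226 raw: 1, 0, 2, 3, 1, 0, 0, 3, 0, 1, 4.
Reverse-coded (on a 0–4 scale, reversed = 4 − raw):
  item 1: 1
  item 2: 0
  item 3: 2
  item 4: 3
  item 5: 1
  item 6: 0
  item 7: 0
  item 8: 4 − 3 = 1
  item 9: 0
  item 10: 1
  item 11: 4
Sum = 1 + 0 + 2 + 3 + 1 + 0 + 0 + 1 + 0 + 1 + 4 = 13

13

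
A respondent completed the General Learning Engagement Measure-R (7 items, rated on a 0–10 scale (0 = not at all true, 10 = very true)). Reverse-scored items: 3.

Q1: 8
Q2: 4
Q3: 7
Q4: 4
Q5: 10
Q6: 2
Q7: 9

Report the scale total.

Raw sum = 44. Reverse-scored items: 3; their raw sum = 7.
Each reversal replaces raw with 10 − raw, changing the total by 10 − 2·raw per item.
Total = 44 + 1·10 − 2·7 = 44 + 10 − 14 = 40

40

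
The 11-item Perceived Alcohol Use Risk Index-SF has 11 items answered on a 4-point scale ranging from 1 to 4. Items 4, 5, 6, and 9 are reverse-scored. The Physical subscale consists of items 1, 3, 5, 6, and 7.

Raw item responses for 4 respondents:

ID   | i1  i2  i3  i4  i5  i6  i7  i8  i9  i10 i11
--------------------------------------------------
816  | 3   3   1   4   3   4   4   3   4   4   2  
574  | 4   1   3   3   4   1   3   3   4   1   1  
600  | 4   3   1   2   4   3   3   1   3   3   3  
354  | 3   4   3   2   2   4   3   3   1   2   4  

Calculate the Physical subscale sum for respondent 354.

13

Respondent 354 raw: 3, 4, 3, 2, 2, 4, 3, 3, 1, 2, 4.
Physical items: 1, 3, 5, 6, 7.
Reverse-coded (reverse-coded value = 5 − response):
  item 1: 3
  item 3: 3
  item 5: 5 − 2 = 3
  item 6: 5 − 4 = 1
  item 7: 3
Sum = 3 + 3 + 3 + 1 + 3 = 13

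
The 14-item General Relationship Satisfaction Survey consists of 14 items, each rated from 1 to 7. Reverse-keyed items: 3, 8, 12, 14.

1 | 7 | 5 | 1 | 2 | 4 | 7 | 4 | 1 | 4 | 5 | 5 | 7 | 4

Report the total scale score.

53

Raw sum = 57. Reverse-keyed items: 3, 8, 12, 14; their raw sum = 18.
Each reversal replaces raw with 8 − raw, changing the total by 8 − 2·raw per item.
Total = 57 + 4·8 − 2·18 = 57 + 32 − 36 = 53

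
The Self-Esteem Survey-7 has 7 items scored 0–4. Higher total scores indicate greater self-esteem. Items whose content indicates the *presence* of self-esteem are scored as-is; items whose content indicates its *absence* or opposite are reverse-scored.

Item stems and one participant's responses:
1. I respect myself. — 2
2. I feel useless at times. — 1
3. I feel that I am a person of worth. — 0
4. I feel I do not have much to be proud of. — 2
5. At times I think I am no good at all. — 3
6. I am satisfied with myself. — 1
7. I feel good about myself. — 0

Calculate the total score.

9

Items 2, 4, 5 describe the absence/opposite of self-esteem → reverse-score.
reversed = (0+4) − raw = 4 − raw.
  item 1: 2
  item 2: 4 − 1 = 3
  item 3: 0
  item 4: 4 − 2 = 2
  item 5: 4 − 3 = 1
  item 6: 1
  item 7: 0
Total = 2 + 3 + 0 + 2 + 1 + 1 + 0 = 9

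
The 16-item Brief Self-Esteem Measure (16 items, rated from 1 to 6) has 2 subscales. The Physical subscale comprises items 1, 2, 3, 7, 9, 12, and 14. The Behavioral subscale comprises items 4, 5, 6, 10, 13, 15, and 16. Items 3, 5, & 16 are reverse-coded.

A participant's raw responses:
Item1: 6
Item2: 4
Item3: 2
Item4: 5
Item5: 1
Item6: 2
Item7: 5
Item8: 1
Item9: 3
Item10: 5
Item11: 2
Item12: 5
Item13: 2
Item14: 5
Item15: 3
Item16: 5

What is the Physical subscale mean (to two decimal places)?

4.71

Physical items: 1, 2, 3, 7, 9, 12, 14.
Of these, item 3 is reverse-coded; reversed = (1+6) − raw = 7 − raw.
  item 1: 6
  item 2: 4
  item 3: 7 − 2 = 5
  item 7: 5
  item 9: 3
  item 12: 5
  item 14: 5
Sum = 6 + 4 + 5 + 5 + 3 + 5 + 5 = 33
Mean = 33 / 7 = 4.71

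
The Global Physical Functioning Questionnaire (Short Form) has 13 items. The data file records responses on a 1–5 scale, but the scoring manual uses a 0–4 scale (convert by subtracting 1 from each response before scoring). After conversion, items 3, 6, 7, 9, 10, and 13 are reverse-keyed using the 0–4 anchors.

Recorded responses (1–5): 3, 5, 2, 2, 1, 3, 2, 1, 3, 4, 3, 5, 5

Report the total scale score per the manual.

Convert to 0–4: 2, 4, 1, 1, 0, 2, 1, 0, 2, 3, 2, 4, 4
Reverse-coded (reversed = (0+4) − raw = 4 − raw):
  item 3: 4 − 1 = 3
  item 6: 4 − 2 = 2
  item 7: 4 − 1 = 3
  item 9: 4 − 2 = 2
  item 10: 4 − 3 = 1
  item 13: 4 − 4 = 0
Scored: 2, 4, 3, 1, 0, 2, 3, 0, 2, 1, 2, 4, 0
Total = 24

24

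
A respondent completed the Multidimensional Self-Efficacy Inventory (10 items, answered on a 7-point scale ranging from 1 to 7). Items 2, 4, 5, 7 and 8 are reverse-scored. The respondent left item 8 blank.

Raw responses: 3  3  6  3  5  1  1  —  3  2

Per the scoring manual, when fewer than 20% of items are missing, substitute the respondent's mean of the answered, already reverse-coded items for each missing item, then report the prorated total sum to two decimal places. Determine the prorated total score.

38.89

Reverse-coded (on a 1–7 scale, reversed = 8 − raw):
  item 2: 8 − 3 = 5
  item 4: 8 − 3 = 5
  item 5: 8 − 5 = 3
  item 7: 8 − 1 = 7
Completed scored items (9 of 10): 3, 5, 6, 5, 3, 1, 7, 3, 2; sum = 35.
Person mean = 35 / 9 ≈ 3.8889
Prorated total = (35 / 9) × 10 = 38.89 (to 2 dp)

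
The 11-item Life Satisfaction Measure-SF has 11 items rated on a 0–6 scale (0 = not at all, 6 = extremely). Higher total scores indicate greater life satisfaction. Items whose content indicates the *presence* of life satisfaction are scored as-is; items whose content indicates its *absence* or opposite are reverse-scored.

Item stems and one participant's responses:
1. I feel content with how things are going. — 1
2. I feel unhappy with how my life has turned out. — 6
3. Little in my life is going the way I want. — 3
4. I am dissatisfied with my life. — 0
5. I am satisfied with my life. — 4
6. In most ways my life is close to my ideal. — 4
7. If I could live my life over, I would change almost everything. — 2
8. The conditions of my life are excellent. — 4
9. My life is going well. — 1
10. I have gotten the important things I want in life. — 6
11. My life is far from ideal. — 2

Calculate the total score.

Items 2, 3, 4, 7, 11 describe the absence/opposite of life satisfaction → reverse-score.
on a 0–6 scale, reversed = 6 − raw.
  item 1: 1
  item 2: 6 − 6 = 0
  item 3: 6 − 3 = 3
  item 4: 6 − 0 = 6
  item 5: 4
  item 6: 4
  item 7: 6 − 2 = 4
  item 8: 4
  item 9: 1
  item 10: 6
  item 11: 6 − 2 = 4
Total = 1 + 0 + 3 + 6 + 4 + 4 + 4 + 4 + 1 + 6 + 4 = 37

37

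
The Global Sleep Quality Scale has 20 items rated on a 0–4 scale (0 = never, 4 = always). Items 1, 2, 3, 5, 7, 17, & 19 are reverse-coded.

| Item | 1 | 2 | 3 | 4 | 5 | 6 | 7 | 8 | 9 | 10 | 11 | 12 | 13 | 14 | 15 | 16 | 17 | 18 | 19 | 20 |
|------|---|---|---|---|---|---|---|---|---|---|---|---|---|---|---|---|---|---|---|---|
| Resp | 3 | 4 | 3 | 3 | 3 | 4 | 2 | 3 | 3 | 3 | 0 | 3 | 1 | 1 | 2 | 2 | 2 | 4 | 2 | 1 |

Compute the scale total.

39

Reversing items 1, 2, 3, 5, 7, 17, and 19 with 4 − raw:
Total = (4−3) + (4−4) + (4−3) + 3 + (4−3) + 4 + (4−2) + 3 + 3 + 3 + 0 + 3 + 1 + 1 + 2 + 2 + (4−2) + 4 + (4−2) + 1
      = 1 + 0 + 1 + 3 + 1 + 4 + 2 + 3 + 3 + 3 + 0 + 3 + 1 + 1 + 2 + 2 + 2 + 4 + 2 + 1 = 39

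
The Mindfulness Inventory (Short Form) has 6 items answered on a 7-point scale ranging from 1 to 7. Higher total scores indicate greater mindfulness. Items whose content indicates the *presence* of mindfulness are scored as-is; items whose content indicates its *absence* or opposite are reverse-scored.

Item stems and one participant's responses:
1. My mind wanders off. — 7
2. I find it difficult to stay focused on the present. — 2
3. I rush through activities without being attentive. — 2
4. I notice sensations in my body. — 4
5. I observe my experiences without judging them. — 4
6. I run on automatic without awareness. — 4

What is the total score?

25

Items 1, 2, 3, 6 describe the absence/opposite of mindfulness → reverse-score.
on a 1–7 scale, reversed = 8 − raw.
  item 1: 8 − 7 = 1
  item 2: 8 − 2 = 6
  item 3: 8 − 2 = 6
  item 4: 4
  item 5: 4
  item 6: 8 − 4 = 4
Total = 1 + 6 + 6 + 4 + 4 + 4 = 25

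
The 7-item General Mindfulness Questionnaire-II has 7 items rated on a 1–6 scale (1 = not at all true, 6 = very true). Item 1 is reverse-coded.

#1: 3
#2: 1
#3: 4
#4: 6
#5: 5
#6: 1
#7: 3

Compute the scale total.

24

Reversing item 1 with 7 − raw:
Total = (7−3) + 1 + 4 + 6 + 5 + 1 + 3
      = 4 + 1 + 4 + 6 + 5 + 1 + 3 = 24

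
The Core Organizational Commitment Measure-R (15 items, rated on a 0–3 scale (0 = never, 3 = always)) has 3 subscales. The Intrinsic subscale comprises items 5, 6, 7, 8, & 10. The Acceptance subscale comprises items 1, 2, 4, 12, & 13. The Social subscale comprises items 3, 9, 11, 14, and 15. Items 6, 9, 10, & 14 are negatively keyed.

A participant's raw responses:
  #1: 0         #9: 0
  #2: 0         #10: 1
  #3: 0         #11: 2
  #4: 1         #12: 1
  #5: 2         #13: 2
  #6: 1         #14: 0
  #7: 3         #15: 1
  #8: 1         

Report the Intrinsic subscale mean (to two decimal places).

2.00

Intrinsic items: 5, 6, 7, 8, 10.
Of these, items 6 and 10 are negatively keyed; reverse-coded value = 3 − response.
  item 5: 2
  item 6: 3 − 1 = 2
  item 7: 3
  item 8: 1
  item 10: 3 − 1 = 2
Sum = 2 + 2 + 3 + 1 + 2 = 10
Mean = 10 / 5 = 2.00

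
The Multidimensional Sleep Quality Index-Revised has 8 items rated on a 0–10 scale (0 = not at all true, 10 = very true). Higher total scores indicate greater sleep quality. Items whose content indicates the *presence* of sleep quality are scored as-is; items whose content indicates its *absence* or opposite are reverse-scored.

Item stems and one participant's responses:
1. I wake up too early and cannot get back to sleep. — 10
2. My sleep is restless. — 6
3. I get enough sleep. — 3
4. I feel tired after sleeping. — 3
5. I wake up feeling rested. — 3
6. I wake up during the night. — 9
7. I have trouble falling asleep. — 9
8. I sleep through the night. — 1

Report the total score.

Items 1, 2, 4, 6, 7 describe the absence/opposite of sleep quality → reverse-score.
reversed = (0+10) − raw = 10 − raw.
  item 1: 10 − 10 = 0
  item 2: 10 − 6 = 4
  item 3: 3
  item 4: 10 − 3 = 7
  item 5: 3
  item 6: 10 − 9 = 1
  item 7: 10 − 9 = 1
  item 8: 1
Total = 0 + 4 + 3 + 7 + 3 + 1 + 1 + 1 = 20

20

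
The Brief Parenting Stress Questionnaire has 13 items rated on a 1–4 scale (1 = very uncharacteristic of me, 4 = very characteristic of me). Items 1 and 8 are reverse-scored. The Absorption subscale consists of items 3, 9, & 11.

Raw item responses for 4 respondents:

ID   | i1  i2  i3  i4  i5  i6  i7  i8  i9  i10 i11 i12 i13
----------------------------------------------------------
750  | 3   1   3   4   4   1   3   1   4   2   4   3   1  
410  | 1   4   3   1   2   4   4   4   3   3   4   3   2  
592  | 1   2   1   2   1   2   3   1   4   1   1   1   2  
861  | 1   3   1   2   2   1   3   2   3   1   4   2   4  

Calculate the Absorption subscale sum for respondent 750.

Respondent 750 raw: 3, 1, 3, 4, 4, 1, 3, 1, 4, 2, 4, 3, 1.
Absorption items: 3, 9, 11.
Reverse-coded (reversed = (1+4) − raw = 5 − raw):
  item 3: 3
  item 9: 4
  item 11: 4
Sum = 3 + 4 + 4 = 11

11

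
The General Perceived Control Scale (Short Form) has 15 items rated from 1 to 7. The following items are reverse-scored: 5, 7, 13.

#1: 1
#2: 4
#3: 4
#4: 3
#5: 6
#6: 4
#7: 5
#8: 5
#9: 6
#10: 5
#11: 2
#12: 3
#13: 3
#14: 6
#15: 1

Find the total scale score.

Apply reverse scoring (reverse-coded value = 8 − response):
  item 5: 8 − 6 = 2
  item 7: 8 − 5 = 3
  item 13: 8 − 3 = 5
Scored items: 1, 4, 4, 3, 2, 4, 3, 5, 6, 5, 2, 3, 5, 6, 1
Total = 1 + 4 + 4 + 3 + 2 + 4 + 3 + 5 + 6 + 5 + 2 + 3 + 5 + 6 + 1 = 54

54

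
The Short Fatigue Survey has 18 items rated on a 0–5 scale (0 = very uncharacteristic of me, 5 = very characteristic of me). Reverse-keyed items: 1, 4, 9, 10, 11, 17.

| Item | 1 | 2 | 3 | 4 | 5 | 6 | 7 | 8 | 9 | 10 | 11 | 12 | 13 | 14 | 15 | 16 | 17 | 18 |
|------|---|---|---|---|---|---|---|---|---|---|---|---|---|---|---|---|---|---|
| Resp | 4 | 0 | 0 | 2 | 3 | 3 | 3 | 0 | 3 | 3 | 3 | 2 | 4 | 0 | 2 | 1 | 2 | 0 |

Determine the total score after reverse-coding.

Raw sum = 35. Reverse-keyed items: 1, 4, 9, 10, 11, 17; their raw sum = 17.
Each reversal replaces raw with 5 − raw, changing the total by 5 − 2·raw per item.
Total = 35 + 6·5 − 2·17 = 35 + 30 − 34 = 31

31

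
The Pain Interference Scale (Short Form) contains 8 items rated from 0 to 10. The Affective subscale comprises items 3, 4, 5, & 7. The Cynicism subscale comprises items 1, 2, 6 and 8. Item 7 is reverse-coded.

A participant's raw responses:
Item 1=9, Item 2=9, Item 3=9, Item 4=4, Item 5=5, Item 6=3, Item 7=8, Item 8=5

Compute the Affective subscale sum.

Affective items: 3, 4, 5, 7.
Of these, item 7 is reverse-coded; reversed = (0+10) − raw = 10 − raw.
  item 3: 9
  item 4: 4
  item 5: 5
  item 7: 10 − 8 = 2
Sum = 9 + 4 + 5 + 2 = 20

20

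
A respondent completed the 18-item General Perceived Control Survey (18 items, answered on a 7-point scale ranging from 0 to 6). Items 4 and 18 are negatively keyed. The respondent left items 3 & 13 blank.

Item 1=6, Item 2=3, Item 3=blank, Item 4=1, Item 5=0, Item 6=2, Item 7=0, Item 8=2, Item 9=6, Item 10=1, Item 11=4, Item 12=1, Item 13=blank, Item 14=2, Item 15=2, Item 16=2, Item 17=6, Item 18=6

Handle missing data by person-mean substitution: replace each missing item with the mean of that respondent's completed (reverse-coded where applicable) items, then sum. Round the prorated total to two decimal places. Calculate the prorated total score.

47.25

Reverse-coded (reverse-coded value = 6 − response):
  item 4: 6 − 1 = 5
  item 18: 6 − 6 = 0
Completed scored items (16 of 18): 6, 3, 5, 0, 2, 0, 2, 6, 1, 4, 1, 2, 2, 2, 6, 0; sum = 42.
Person mean = 42 / 16 ≈ 2.6250
Prorated total = (42 / 16) × 18 = 47.25 (to 2 dp)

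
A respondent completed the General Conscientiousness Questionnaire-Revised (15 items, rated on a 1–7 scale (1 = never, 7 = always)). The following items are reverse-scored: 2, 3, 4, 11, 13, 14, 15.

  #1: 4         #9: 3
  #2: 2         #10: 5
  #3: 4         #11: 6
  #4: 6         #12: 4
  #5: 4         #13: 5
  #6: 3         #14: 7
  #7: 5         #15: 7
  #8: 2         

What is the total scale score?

Raw sum = 67. Reverse-scored items: 2, 3, 4, 11, 13, 14, 15; their raw sum = 37.
Each reversal replaces raw with 8 − raw, changing the total by 8 − 2·raw per item.
Total = 67 + 7·8 − 2·37 = 67 + 56 − 74 = 49

49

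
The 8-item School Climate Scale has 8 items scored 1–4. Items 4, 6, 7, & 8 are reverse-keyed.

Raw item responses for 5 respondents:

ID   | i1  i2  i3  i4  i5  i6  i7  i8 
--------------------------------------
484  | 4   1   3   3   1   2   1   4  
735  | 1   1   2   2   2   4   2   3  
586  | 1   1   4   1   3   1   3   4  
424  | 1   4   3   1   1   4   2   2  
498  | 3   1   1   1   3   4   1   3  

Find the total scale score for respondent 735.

Respondent 735 raw: 1, 1, 2, 2, 2, 4, 2, 3.
Reverse-coded (reverse-coded value = 5 − response):
  item 1: 1
  item 2: 1
  item 3: 2
  item 4: 5 − 2 = 3
  item 5: 2
  item 6: 5 − 4 = 1
  item 7: 5 − 2 = 3
  item 8: 5 − 3 = 2
Sum = 1 + 1 + 2 + 3 + 2 + 1 + 3 + 2 = 15

15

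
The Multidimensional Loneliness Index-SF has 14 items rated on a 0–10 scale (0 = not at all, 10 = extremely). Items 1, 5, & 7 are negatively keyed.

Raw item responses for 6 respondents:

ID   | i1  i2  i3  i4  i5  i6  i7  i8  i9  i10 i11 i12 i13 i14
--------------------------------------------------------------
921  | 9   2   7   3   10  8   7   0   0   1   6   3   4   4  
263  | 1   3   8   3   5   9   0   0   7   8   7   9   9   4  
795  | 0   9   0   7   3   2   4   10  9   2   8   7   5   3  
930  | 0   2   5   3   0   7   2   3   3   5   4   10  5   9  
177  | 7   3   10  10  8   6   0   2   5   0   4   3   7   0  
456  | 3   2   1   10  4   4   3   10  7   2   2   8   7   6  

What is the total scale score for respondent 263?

Respondent 263 raw: 1, 3, 8, 3, 5, 9, 0, 0, 7, 8, 7, 9, 9, 4.
Reverse-coded (on a 0–10 scale, reversed = 10 − raw):
  item 1: 10 − 1 = 9
  item 2: 3
  item 3: 8
  item 4: 3
  item 5: 10 − 5 = 5
  item 6: 9
  item 7: 10 − 0 = 10
  item 8: 0
  item 9: 7
  item 10: 8
  item 11: 7
  item 12: 9
  item 13: 9
  item 14: 4
Sum = 9 + 3 + 8 + 3 + 5 + 9 + 10 + 0 + 7 + 8 + 7 + 9 + 9 + 4 = 91

91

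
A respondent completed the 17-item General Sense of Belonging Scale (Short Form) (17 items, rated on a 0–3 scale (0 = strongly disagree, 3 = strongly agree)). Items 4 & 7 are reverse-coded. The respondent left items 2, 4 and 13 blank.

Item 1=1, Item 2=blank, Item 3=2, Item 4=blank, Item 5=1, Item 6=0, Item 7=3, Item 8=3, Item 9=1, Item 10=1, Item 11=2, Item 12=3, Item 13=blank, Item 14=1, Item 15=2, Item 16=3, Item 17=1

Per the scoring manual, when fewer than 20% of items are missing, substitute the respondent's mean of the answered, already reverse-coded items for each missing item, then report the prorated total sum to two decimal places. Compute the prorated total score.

Reverse-coded (on a 0–3 scale, reversed = 3 − raw):
  item 7: 3 − 3 = 0
Completed scored items (14 of 17): 1, 2, 1, 0, 0, 3, 1, 1, 2, 3, 1, 2, 3, 1; sum = 21.
Person mean = 21 / 14 ≈ 1.5000
Prorated total = (21 / 14) × 17 = 25.50 (to 2 dp)

25.50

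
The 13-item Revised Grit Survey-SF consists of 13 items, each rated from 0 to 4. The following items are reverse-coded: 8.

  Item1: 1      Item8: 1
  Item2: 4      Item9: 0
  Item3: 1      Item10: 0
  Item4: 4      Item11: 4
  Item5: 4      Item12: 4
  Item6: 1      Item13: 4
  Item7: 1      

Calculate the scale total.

31

Reversing item 8 with 4 − raw:
Total = 1 + 4 + 1 + 4 + 4 + 1 + 1 + (4−1) + 0 + 0 + 4 + 4 + 4
      = 1 + 4 + 1 + 4 + 4 + 1 + 1 + 3 + 0 + 0 + 4 + 4 + 4 = 31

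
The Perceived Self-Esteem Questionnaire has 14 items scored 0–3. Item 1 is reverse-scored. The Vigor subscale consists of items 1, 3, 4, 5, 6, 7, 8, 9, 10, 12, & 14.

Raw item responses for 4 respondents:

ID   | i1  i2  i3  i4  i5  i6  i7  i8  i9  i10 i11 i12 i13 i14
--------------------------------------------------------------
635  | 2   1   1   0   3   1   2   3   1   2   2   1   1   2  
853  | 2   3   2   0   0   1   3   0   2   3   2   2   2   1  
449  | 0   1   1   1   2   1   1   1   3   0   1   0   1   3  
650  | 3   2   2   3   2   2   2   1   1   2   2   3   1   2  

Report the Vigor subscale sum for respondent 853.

Respondent 853 raw: 2, 3, 2, 0, 0, 1, 3, 0, 2, 3, 2, 2, 2, 1.
Vigor items: 1, 3, 4, 5, 6, 7, 8, 9, 10, 12, 14.
Reverse-coded (on a 0–3 scale, reversed = 3 − raw):
  item 1: 3 − 2 = 1
  item 3: 2
  item 4: 0
  item 5: 0
  item 6: 1
  item 7: 3
  item 8: 0
  item 9: 2
  item 10: 3
  item 12: 2
  item 14: 1
Sum = 1 + 2 + 0 + 0 + 1 + 3 + 0 + 2 + 3 + 2 + 1 = 15

15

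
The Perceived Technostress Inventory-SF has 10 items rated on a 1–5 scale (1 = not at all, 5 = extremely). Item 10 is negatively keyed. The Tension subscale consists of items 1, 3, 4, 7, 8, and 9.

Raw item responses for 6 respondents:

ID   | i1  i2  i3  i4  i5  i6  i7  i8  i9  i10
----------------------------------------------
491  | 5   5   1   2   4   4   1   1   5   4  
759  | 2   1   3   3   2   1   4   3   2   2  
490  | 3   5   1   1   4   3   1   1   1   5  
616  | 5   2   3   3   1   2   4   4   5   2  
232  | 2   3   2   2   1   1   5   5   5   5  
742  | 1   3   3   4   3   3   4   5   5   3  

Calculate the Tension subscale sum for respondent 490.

8

Respondent 490 raw: 3, 5, 1, 1, 4, 3, 1, 1, 1, 5.
Tension items: 1, 3, 4, 7, 8, 9.
Reverse-coded (on a 1–5 scale, reversed = 6 − raw):
  item 1: 3
  item 3: 1
  item 4: 1
  item 7: 1
  item 8: 1
  item 9: 1
Sum = 3 + 1 + 1 + 1 + 1 + 1 = 8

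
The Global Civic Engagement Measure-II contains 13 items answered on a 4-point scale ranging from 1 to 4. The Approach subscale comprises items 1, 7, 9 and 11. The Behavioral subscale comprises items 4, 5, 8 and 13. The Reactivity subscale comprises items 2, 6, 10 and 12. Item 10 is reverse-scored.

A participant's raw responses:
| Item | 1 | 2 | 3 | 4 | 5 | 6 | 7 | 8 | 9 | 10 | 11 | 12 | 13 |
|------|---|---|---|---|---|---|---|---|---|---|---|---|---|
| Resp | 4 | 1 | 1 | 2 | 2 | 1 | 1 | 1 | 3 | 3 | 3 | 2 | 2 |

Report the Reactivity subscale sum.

Reactivity items: 2, 6, 10, 12.
Of these, item 10 is reverse-scored; reversed = (1+4) − raw = 5 − raw.
  item 2: 1
  item 6: 1
  item 10: 5 − 3 = 2
  item 12: 2
Sum = 1 + 1 + 2 + 2 = 6

6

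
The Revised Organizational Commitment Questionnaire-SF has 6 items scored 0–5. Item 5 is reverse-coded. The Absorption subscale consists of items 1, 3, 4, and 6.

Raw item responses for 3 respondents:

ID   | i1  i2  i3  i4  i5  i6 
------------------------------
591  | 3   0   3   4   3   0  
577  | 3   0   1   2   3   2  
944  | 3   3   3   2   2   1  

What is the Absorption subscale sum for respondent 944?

9

Respondent 944 raw: 3, 3, 3, 2, 2, 1.
Absorption items: 1, 3, 4, 6.
Reverse-coded (reverse-coded value = 5 − response):
  item 1: 3
  item 3: 3
  item 4: 2
  item 6: 1
Sum = 3 + 3 + 2 + 1 = 9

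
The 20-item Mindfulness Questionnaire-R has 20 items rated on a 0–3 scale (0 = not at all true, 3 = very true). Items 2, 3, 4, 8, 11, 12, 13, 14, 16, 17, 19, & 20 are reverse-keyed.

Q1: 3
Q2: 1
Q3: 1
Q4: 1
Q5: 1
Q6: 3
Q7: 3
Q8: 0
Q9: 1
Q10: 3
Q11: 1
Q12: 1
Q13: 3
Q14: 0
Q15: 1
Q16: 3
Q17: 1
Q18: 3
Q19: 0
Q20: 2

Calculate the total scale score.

Reverse-keyed items use 3 − raw:
  item 2: 3 − 1 = 2
  item 3: 3 − 1 = 2
  item 4: 3 − 1 = 2
  item 8: 3 − 0 = 3
  item 11: 3 − 1 = 2
  item 12: 3 − 1 = 2
  item 13: 3 − 3 = 0
  item 14: 3 − 0 = 3
  item 16: 3 − 3 = 0
  item 17: 3 − 1 = 2
  item 19: 3 − 0 = 3
  item 20: 3 − 2 = 1
Scored items: 3, 2, 2, 2, 1, 3, 3, 3, 1, 3, 2, 2, 0, 3, 1, 0, 2, 3, 3, 1
Total = 3 + 2 + 2 + 2 + 1 + 3 + 3 + 3 + 1 + 3 + 2 + 2 + 0 + 3 + 1 + 0 + 2 + 3 + 3 + 1 = 40

40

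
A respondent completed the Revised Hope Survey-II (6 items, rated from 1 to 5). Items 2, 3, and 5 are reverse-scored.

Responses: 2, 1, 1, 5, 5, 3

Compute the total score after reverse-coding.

Apply reverse scoring (on a 1–5 scale, reversed = 6 − raw):
  item 2: 6 − 1 = 5
  item 3: 6 − 1 = 5
  item 5: 6 − 5 = 1
Scored items: 2, 5, 5, 5, 1, 3
Total = 2 + 5 + 5 + 5 + 1 + 3 = 21

21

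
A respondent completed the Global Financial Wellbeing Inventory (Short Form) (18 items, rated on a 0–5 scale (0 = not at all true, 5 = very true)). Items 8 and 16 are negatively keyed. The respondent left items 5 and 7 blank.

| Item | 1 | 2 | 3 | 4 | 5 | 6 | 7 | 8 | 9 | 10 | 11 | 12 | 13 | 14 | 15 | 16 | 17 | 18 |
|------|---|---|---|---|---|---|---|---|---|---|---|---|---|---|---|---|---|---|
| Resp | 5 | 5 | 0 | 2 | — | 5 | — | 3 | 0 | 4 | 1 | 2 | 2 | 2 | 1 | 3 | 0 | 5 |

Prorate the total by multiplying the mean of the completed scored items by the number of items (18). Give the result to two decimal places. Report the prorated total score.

42.75

Reverse-coded (reversed = (0+5) − raw = 5 − raw):
  item 8: 5 − 3 = 2
  item 16: 5 − 3 = 2
Completed scored items (16 of 18): 5, 5, 0, 2, 5, 2, 0, 4, 1, 2, 2, 2, 1, 2, 0, 5; sum = 38.
Person mean = 38 / 16 ≈ 2.3750
Prorated total = (38 / 16) × 18 = 42.75 (to 2 dp)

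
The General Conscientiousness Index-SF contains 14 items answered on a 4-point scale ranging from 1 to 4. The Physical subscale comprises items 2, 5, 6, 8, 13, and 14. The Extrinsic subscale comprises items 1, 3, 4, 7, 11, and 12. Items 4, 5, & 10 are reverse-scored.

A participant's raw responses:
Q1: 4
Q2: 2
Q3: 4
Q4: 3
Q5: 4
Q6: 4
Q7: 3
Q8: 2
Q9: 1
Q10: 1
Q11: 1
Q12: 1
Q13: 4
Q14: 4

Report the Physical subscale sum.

Physical items: 2, 5, 6, 8, 13, 14.
Of these, item 5 is reverse-scored; on a 1–4 scale, reversed = 5 − raw.
  item 2: 2
  item 5: 5 − 4 = 1
  item 6: 4
  item 8: 2
  item 13: 4
  item 14: 4
Sum = 2 + 1 + 4 + 2 + 4 + 4 = 17

17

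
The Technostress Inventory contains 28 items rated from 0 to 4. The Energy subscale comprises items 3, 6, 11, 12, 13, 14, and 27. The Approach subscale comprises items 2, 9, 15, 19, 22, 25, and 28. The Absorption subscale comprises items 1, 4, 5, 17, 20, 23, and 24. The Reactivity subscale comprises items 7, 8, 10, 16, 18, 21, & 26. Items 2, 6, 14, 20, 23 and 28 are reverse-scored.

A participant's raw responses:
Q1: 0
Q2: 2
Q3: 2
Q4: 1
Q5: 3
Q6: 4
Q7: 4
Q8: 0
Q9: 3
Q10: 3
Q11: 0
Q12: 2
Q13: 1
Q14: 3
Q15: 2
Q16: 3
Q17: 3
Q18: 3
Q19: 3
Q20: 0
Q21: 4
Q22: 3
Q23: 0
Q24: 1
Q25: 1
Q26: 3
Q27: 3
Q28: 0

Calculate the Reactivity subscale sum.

20

Reactivity items: 7, 8, 10, 16, 18, 21, 26.
  item 7: 4
  item 8: 0
  item 10: 3
  item 16: 3
  item 18: 3
  item 21: 4
  item 26: 3
Sum = 4 + 0 + 3 + 3 + 3 + 4 + 3 = 20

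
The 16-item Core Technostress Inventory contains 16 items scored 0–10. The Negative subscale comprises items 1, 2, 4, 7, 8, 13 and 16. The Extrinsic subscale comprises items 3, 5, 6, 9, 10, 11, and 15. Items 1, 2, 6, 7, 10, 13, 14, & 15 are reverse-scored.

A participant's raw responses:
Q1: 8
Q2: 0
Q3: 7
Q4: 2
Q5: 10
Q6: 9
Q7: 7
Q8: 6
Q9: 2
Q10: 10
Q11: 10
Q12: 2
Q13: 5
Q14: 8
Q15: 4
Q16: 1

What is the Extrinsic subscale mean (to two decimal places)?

Extrinsic items: 3, 5, 6, 9, 10, 11, 15.
Of these, items 6, 10, and 15 are reverse-scored; on a 0–10 scale, reversed = 10 − raw.
  item 3: 7
  item 5: 10
  item 6: 10 − 9 = 1
  item 9: 2
  item 10: 10 − 10 = 0
  item 11: 10
  item 15: 10 − 4 = 6
Sum = 7 + 10 + 1 + 2 + 0 + 10 + 6 = 36
Mean = 36 / 7 = 5.14

5.14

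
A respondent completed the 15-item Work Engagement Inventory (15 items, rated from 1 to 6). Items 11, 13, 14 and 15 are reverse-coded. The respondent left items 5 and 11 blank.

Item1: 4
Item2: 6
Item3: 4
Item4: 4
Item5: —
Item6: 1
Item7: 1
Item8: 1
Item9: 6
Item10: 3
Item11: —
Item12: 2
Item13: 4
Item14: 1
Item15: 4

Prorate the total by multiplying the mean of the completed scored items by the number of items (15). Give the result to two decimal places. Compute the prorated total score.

50.77

Reverse-coded (on a 1–6 scale, reversed = 7 − raw):
  item 13: 7 − 4 = 3
  item 14: 7 − 1 = 6
  item 15: 7 − 4 = 3
Completed scored items (13 of 15): 4, 6, 4, 4, 1, 1, 1, 6, 3, 2, 3, 6, 3; sum = 44.
Person mean = 44 / 13 ≈ 3.3846
Prorated total = (44 / 13) × 15 = 50.77 (to 2 dp)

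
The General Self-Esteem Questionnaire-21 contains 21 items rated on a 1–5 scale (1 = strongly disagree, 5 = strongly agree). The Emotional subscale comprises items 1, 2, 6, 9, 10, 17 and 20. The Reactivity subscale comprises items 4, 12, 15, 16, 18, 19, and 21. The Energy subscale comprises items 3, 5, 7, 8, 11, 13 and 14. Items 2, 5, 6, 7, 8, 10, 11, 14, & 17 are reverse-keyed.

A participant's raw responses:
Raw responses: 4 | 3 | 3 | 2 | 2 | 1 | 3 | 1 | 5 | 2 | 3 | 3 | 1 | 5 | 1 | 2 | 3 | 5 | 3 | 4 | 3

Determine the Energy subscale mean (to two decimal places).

2.86

Energy items: 3, 5, 7, 8, 11, 13, 14.
Of these, items 5, 7, 8, 11, and 14 are reverse-keyed; reverse-coded value = 6 − response.
  item 3: 3
  item 5: 6 − 2 = 4
  item 7: 6 − 3 = 3
  item 8: 6 − 1 = 5
  item 11: 6 − 3 = 3
  item 13: 1
  item 14: 6 − 5 = 1
Sum = 3 + 4 + 3 + 5 + 3 + 1 + 1 = 20
Mean = 20 / 7 = 2.86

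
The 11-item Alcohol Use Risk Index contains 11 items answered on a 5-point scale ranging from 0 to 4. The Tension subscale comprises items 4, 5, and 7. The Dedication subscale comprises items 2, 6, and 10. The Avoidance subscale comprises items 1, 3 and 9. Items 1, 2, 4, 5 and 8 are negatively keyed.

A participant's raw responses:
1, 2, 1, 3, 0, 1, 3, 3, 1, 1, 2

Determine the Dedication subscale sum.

Dedication items: 2, 6, 10.
Of these, item 2 is negatively keyed; on a 0–4 scale, reversed = 4 − raw.
  item 2: 4 − 2 = 2
  item 6: 1
  item 10: 1
Sum = 2 + 1 + 1 = 4

4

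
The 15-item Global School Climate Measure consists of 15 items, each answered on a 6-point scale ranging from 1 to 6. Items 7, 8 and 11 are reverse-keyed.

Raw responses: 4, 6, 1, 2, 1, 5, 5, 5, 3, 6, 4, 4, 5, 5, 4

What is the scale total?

53

Reversing items 7, 8, & 11 with 7 − raw:
Total = 4 + 6 + 1 + 2 + 1 + 5 + (7−5) + (7−5) + 3 + 6 + (7−4) + 4 + 5 + 5 + 4
      = 4 + 6 + 1 + 2 + 1 + 5 + 2 + 2 + 3 + 6 + 3 + 4 + 5 + 5 + 4 = 53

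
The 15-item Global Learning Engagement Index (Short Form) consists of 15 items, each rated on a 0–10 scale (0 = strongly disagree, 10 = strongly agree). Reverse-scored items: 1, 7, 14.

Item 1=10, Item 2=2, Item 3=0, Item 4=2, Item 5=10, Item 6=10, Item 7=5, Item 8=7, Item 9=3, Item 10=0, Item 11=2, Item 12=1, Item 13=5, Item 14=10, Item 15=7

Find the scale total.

54

Reverse-coded items (reversed = (0+10) − raw = 10 − raw):
  item 1: 10 − 10 = 0
  item 7: 10 − 5 = 5
  item 14: 10 − 10 = 0
After reverse-coding: 0, 2, 0, 2, 10, 10, 5, 7, 3, 0, 2, 1, 5, 0, 7
Total = 0 + 2 + 0 + 2 + 10 + 10 + 5 + 7 + 3 + 0 + 2 + 1 + 5 + 0 + 7 = 54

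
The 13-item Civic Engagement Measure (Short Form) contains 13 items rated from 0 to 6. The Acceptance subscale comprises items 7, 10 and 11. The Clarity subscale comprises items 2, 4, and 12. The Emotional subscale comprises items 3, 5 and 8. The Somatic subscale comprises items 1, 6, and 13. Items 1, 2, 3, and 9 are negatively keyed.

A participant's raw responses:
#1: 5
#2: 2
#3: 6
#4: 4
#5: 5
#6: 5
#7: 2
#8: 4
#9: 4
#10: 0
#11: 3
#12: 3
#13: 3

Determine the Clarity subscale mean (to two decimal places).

Clarity items: 2, 4, 12.
Of these, item 2 is negatively keyed; reversed = (0+6) − raw = 6 − raw.
  item 2: 6 − 2 = 4
  item 4: 4
  item 12: 3
Sum = 4 + 4 + 3 = 11
Mean = 11 / 3 = 3.67

3.67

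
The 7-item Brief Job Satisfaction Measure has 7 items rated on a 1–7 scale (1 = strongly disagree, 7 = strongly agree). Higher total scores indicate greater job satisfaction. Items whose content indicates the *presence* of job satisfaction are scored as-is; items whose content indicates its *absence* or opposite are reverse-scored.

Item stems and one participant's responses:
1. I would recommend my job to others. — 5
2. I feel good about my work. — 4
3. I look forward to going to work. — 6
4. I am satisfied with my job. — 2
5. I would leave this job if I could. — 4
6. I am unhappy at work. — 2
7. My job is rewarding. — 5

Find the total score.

32

Items 5, 6 describe the absence/opposite of job satisfaction → reverse-score.
reverse-coded value = 8 − response.
  item 1: 5
  item 2: 4
  item 3: 6
  item 4: 2
  item 5: 8 − 4 = 4
  item 6: 8 − 2 = 6
  item 7: 5
Total = 5 + 4 + 6 + 2 + 4 + 6 + 5 = 32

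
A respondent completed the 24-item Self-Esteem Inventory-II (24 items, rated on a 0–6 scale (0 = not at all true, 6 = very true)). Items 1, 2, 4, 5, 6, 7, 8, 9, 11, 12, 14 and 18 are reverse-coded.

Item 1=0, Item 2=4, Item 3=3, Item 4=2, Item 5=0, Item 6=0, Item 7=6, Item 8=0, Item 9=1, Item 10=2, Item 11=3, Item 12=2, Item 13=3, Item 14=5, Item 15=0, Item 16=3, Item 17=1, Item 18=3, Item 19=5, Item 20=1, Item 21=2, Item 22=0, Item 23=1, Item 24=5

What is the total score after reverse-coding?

72

Reverse-coded items (on a 0–6 scale, reversed = 6 − raw):
  item 1: 6 − 0 = 6
  item 2: 6 − 4 = 2
  item 4: 6 − 2 = 4
  item 5: 6 − 0 = 6
  item 6: 6 − 0 = 6
  item 7: 6 − 6 = 0
  item 8: 6 − 0 = 6
  item 9: 6 − 1 = 5
  item 11: 6 − 3 = 3
  item 12: 6 − 2 = 4
  item 14: 6 − 5 = 1
  item 18: 6 − 3 = 3
After reverse-coding: 6, 2, 3, 4, 6, 6, 0, 6, 5, 2, 3, 4, 3, 1, 0, 3, 1, 3, 5, 1, 2, 0, 1, 5
Total = 6 + 2 + 3 + 4 + 6 + 6 + 0 + 6 + 5 + 2 + 3 + 4 + 3 + 1 + 0 + 3 + 1 + 3 + 5 + 1 + 2 + 0 + 1 + 5 = 72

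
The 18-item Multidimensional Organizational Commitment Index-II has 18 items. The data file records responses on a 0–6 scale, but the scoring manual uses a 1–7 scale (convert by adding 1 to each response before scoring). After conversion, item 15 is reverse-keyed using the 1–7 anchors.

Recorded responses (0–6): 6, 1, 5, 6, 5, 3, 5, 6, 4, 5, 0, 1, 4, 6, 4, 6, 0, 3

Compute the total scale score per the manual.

86

Convert to 1–7: 7, 2, 6, 7, 6, 4, 6, 7, 5, 6, 1, 2, 5, 7, 5, 7, 1, 4
Reverse-coded (reversed = (1+7) − raw = 8 − raw):
  item 15: 8 − 5 = 3
Scored: 7, 2, 6, 7, 6, 4, 6, 7, 5, 6, 1, 2, 5, 7, 3, 7, 1, 4
Total = 86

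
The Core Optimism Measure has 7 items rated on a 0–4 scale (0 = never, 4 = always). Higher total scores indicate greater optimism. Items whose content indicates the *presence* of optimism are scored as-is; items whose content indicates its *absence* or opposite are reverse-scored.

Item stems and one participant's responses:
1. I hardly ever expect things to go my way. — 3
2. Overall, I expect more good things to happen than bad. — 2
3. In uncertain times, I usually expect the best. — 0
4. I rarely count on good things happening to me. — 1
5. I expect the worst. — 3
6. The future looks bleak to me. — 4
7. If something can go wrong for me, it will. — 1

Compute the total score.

10

Items 1, 4, 5, 6, 7 describe the absence/opposite of optimism → reverse-score.
on a 0–4 scale, reversed = 4 − raw.
  item 1: 4 − 3 = 1
  item 2: 2
  item 3: 0
  item 4: 4 − 1 = 3
  item 5: 4 − 3 = 1
  item 6: 4 − 4 = 0
  item 7: 4 − 1 = 3
Total = 1 + 2 + 0 + 3 + 1 + 0 + 3 = 10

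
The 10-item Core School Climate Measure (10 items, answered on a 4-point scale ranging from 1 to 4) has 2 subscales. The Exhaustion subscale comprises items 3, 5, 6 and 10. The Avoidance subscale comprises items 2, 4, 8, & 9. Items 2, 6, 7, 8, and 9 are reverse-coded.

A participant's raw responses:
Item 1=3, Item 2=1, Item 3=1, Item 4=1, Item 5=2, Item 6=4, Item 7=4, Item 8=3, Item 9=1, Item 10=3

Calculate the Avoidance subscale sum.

11

Avoidance items: 2, 4, 8, 9.
Of these, items 2, 8, & 9 are reverse-coded; reverse-coded value = 5 − response.
  item 2: 5 − 1 = 4
  item 4: 1
  item 8: 5 − 3 = 2
  item 9: 5 − 1 = 4
Sum = 4 + 1 + 2 + 4 = 11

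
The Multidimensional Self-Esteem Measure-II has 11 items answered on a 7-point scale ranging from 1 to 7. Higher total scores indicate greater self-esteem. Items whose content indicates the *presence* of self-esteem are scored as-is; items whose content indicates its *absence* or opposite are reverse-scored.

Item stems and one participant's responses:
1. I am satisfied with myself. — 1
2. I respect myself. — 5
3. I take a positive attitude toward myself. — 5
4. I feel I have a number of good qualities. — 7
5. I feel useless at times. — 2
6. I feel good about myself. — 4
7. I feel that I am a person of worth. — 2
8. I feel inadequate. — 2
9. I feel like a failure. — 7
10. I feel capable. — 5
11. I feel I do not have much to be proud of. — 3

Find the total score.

Items 5, 8, 9, 11 describe the absence/opposite of self-esteem → reverse-score.
on a 1–7 scale, reversed = 8 − raw.
  item 1: 1
  item 2: 5
  item 3: 5
  item 4: 7
  item 5: 8 − 2 = 6
  item 6: 4
  item 7: 2
  item 8: 8 − 2 = 6
  item 9: 8 − 7 = 1
  item 10: 5
  item 11: 8 − 3 = 5
Total = 1 + 5 + 5 + 7 + 6 + 4 + 2 + 6 + 1 + 5 + 5 = 47

47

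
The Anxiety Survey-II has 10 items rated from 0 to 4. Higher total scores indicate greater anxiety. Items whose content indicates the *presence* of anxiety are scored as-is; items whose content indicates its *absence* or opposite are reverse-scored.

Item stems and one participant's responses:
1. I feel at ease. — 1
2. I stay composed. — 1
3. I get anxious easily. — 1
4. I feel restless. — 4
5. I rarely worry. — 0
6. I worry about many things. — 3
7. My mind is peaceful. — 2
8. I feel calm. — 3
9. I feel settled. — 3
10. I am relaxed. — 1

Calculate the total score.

Items 1, 2, 5, 7, 8, 9, 10 describe the absence/opposite of anxiety → reverse-score.
reversed = (0+4) − raw = 4 − raw.
  item 1: 4 − 1 = 3
  item 2: 4 − 1 = 3
  item 3: 1
  item 4: 4
  item 5: 4 − 0 = 4
  item 6: 3
  item 7: 4 − 2 = 2
  item 8: 4 − 3 = 1
  item 9: 4 − 3 = 1
  item 10: 4 − 1 = 3
Total = 3 + 3 + 1 + 4 + 4 + 3 + 2 + 1 + 1 + 3 = 25

25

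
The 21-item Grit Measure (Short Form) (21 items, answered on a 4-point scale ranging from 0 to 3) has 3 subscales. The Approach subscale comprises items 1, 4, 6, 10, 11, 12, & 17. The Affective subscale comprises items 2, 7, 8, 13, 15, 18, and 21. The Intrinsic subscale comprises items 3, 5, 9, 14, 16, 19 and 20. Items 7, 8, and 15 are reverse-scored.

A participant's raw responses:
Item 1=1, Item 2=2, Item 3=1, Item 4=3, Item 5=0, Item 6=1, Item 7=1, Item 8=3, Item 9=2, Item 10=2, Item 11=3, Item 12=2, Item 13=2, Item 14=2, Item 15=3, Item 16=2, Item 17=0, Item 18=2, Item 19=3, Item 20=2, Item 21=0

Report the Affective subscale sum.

Affective items: 2, 7, 8, 13, 15, 18, 21.
Of these, items 7, 8, and 15 are reverse-scored; reverse-coded value = 3 − response.
  item 2: 2
  item 7: 3 − 1 = 2
  item 8: 3 − 3 = 0
  item 13: 2
  item 15: 3 − 3 = 0
  item 18: 2
  item 21: 0
Sum = 2 + 2 + 0 + 2 + 0 + 2 + 0 = 8

8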